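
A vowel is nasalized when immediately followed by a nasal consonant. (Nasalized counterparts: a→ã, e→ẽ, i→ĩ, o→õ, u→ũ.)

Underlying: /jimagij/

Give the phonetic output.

/i/ before nasal /m/ → [ĩ]

[jĩmagij]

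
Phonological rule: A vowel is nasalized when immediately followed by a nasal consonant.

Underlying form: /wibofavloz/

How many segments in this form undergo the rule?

0

No segment meets the rule's conditions.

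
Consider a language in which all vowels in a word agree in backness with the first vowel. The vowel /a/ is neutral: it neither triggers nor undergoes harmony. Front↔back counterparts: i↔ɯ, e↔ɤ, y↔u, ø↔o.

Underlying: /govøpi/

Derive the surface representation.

/ø/ harmonizes with /o/ ([+back]) → [o]
/i/ harmonizes with /o/ ([+back]) → [ɯ]

[govopɯ]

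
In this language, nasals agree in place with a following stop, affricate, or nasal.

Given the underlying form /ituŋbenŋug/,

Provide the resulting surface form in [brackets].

[itumbeŋŋug]

/ŋ/ before /b/ (labial) → [m]
/n/ before /ŋ/ (velar) → [ŋ]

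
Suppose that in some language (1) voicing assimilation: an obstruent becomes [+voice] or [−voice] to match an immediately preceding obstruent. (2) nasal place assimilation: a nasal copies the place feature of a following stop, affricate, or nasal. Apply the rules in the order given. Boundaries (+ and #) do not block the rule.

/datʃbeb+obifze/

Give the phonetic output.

Rule 1: /b/ after /tʃ/ (voiceless) → [p]
Rule 1: /z/ after /f/ (voiceless) → [s]
After rule 1: datʃpeb+obifse
Rule 2: no segment meets the rule's conditions; no change.

[datʃpeb+obifse]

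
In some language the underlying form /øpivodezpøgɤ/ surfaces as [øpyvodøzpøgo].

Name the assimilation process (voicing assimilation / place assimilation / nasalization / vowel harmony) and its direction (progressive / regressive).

/i/→[y] /e/→[ø] /ɤ/→[o].
Vowels agree with the first vowel, so the harmony is progressive.

vowel harmony, progressive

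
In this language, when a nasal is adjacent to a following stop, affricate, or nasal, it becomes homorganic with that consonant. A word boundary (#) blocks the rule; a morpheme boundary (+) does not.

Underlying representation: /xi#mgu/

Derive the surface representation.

[xi#ŋgu]

/m/ before /g/ (velar) → [ŋ]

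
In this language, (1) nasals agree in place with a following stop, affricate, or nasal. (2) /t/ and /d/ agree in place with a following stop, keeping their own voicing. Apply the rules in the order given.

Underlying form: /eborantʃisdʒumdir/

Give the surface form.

[eboraɲtʃisdʒundir]

Rule 1: /n/ before /tʃ/ (palatal) → [ɲ]
Rule 1: /m/ before /d/ (alveolar) → [n]
After rule 1: eboraɲtʃisdʒundir
Rule 2: no segment meets the rule's conditions; no change.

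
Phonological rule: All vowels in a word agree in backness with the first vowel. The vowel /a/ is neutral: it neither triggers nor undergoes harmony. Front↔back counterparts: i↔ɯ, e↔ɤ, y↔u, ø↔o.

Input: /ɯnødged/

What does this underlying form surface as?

/ø/ harmonizes with /ɯ/ ([+back]) → [o]
/e/ harmonizes with /ɯ/ ([+back]) → [ɤ]

[ɯnodgɤd]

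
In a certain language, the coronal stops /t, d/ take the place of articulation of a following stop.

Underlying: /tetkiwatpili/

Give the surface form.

/t/ before /k/ (velar) → [k]
/t/ before /p/ (labial) → [p]

[tekkiwappili]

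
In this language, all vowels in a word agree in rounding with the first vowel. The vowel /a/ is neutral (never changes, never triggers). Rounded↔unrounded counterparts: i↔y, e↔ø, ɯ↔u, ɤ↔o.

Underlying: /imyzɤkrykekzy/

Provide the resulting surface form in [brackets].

[imizɤkrikekzi]

/y/ harmonizes with /i/ ([-round]) → [i]
/y/ harmonizes with /i/ ([-round]) → [i]
/y/ harmonizes with /i/ ([-round]) → [i]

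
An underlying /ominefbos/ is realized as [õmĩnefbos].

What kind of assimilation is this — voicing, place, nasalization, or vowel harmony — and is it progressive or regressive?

/o/→[õ] /i/→[ĩ].
Each target copies a feature from the following segment, so the direction is regressive.

nasalization, regressive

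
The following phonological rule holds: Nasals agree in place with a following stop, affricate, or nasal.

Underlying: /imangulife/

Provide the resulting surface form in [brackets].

/n/ before /g/ (velar) → [ŋ]

[imaŋgulife]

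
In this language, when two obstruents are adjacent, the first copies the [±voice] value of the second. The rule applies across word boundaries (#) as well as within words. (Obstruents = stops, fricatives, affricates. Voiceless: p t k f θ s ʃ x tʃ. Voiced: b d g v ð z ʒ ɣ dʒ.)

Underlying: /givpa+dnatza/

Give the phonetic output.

[gifpa+dnadza]

/v/ before /p/ (voiceless) → [f]
/t/ before /z/ (voiced) → [d]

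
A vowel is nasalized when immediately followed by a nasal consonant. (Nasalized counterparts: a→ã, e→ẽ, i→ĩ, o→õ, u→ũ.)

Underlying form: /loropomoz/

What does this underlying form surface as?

[loropõmoz]

/o/ before nasal /m/ → [õ]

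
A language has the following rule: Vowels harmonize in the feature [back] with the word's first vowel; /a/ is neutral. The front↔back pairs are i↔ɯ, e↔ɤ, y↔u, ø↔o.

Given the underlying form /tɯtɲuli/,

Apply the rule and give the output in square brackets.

/i/ harmonizes with /ɯ/ ([+back]) → [ɯ]

[tɯtɲulɯ]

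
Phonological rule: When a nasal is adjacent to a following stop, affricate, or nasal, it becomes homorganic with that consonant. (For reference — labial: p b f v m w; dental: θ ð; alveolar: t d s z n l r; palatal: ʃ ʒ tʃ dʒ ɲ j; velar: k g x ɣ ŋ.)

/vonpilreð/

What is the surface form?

/n/ before /p/ (labial) → [m]

[vompilreð]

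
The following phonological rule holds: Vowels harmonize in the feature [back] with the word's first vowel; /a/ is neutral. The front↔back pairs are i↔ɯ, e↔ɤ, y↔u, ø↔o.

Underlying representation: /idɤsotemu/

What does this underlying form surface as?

[idesøtemy]

/ɤ/ harmonizes with /i/ ([-back]) → [e]
/o/ harmonizes with /i/ ([-back]) → [ø]
/u/ harmonizes with /i/ ([-back]) → [y]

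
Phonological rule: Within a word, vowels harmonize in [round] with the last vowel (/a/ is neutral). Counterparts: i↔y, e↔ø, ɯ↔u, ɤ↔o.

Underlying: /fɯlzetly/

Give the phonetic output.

[fulzøtly]

/ɯ/ harmonizes with /y/ ([+round]) → [u]
/e/ harmonizes with /y/ ([+round]) → [ø]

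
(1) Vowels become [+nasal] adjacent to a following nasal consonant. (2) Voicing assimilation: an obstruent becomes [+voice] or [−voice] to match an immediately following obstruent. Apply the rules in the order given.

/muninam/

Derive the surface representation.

[mũnĩnãm]

Rule 1: /u/ before nasal /n/ → [ũ]
Rule 1: /i/ before nasal /n/ → [ĩ]
Rule 1: /a/ before nasal /m/ → [ã]
After rule 1: mũnĩnãm
Rule 2: no segment meets the rule's conditions; no change.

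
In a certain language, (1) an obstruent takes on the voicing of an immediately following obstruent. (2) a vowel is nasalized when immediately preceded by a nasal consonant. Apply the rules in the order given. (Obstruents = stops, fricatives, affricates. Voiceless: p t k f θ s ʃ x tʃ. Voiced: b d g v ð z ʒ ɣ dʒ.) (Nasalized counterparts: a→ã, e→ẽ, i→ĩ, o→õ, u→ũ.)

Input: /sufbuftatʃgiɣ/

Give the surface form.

[suvbuftadʒgiɣ]

Rule 1: /f/ before /b/ (voiced) → [v]
Rule 1: /tʃ/ before /g/ (voiced) → [dʒ]
After rule 1: suvbuftadʒgiɣ
Rule 2: no segment meets the rule's conditions; no change.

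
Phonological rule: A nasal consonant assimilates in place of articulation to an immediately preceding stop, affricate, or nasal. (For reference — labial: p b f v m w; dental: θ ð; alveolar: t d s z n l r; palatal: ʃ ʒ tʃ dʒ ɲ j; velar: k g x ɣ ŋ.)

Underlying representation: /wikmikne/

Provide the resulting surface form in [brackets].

/m/ after /k/ (velar) → [ŋ]
/n/ after /k/ (velar) → [ŋ]

[wikŋikŋe]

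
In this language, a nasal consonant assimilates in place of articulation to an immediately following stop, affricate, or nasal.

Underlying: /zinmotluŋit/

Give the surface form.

/n/ before /m/ (labial) → [m]

[zimmotluŋit]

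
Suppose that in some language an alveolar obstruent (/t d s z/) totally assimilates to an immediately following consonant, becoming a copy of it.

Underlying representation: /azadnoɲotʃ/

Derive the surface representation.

/d/ before /n/ → [n] (total assimilation)

[azannoɲotʃ]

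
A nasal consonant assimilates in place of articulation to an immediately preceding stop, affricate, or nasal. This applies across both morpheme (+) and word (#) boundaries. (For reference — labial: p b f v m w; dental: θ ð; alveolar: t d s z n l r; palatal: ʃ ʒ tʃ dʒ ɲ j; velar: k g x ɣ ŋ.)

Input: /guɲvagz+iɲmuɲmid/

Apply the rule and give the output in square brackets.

/m/ after /ɲ/ (palatal) → [ɲ]
/m/ after /ɲ/ (palatal) → [ɲ]

[guɲvagz+iɲɲuɲɲid]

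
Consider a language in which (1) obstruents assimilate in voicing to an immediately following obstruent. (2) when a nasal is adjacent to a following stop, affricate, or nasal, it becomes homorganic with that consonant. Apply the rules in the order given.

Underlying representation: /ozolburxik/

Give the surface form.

[ozolburxik]

Rule 1: no segment meets the rule's conditions; no change.
After rule 1: ozolburxik
Rule 2: no segment meets the rule's conditions; no change.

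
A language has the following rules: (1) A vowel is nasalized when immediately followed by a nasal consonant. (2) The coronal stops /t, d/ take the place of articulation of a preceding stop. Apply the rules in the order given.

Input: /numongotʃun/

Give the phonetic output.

Rule 1: /u/ before nasal /m/ → [ũ]
Rule 1: /o/ before nasal /n/ → [õ]
Rule 1: /u/ before nasal /n/ → [ũ]
After rule 1: nũmõngotʃũn
Rule 2: no segment meets the rule's conditions; no change.

[nũmõngotʃũn]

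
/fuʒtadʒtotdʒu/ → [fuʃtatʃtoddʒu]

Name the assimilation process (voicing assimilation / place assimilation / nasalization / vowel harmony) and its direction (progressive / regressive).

voicing assimilation, regressive

/ʒ/→[ʃ] /dʒ/→[tʃ] /t/→[d].
Each target copies a feature from the following segment, so the direction is regressive.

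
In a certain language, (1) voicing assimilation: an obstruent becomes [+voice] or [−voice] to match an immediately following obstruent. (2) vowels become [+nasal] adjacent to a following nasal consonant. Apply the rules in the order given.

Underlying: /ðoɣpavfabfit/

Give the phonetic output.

Rule 1: /ɣ/ before /p/ (voiceless) → [x]
Rule 1: /v/ before /f/ (voiceless) → [f]
Rule 1: /b/ before /f/ (voiceless) → [p]
After rule 1: ðoxpaffapfit
Rule 2: no segment meets the rule's conditions; no change.

[ðoxpaffapfit]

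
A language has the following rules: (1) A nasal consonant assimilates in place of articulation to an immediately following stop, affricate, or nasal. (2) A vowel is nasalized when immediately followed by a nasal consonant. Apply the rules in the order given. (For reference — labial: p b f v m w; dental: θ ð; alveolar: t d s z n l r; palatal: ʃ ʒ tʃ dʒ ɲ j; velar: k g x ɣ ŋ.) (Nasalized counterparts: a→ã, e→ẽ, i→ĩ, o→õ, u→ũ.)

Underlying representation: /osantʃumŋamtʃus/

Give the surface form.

[osãɲtʃũŋŋãɲtʃus]

Rule 1: /n/ before /tʃ/ (palatal) → [ɲ]
Rule 1: /m/ before /ŋ/ (velar) → [ŋ]
Rule 1: /m/ before /tʃ/ (palatal) → [ɲ]
After rule 1: osaɲtʃuŋŋaɲtʃus
Rule 2: /a/ before nasal /ɲ/ → [ã]
Rule 2: /u/ before nasal /ŋ/ → [ũ]
Rule 2: /a/ before nasal /ɲ/ → [ã]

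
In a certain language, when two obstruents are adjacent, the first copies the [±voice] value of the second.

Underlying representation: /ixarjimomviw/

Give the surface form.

[ixarjimomviw]

no segment meets the rule's conditions; no change.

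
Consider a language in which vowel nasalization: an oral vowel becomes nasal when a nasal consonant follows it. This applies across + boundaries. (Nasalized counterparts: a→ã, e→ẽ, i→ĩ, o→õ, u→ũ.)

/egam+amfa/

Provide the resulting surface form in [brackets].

[egãm+ãmfa]

/a/ before nasal /m/ → [ã]
/a/ before nasal /m/ → [ã]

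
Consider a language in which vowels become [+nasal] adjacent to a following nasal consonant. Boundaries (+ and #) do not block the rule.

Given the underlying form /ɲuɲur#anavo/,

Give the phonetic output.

/u/ before nasal /ɲ/ → [ũ]
/a/ before nasal /n/ → [ã]

[ɲũɲur#ãnavo]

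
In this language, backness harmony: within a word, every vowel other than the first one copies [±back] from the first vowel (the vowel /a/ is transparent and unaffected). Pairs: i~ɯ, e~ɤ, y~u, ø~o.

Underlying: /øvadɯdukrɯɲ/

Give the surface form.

/ɯ/ harmonizes with /ø/ ([-back]) → [i]
/u/ harmonizes with /ø/ ([-back]) → [y]
/ɯ/ harmonizes with /ø/ ([-back]) → [i]

[øvadidykriɲ]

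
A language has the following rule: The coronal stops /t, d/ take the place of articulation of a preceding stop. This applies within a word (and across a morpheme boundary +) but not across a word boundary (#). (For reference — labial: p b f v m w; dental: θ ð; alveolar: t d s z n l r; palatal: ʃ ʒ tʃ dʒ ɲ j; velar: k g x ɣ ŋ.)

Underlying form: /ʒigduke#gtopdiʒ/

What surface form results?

[ʒigguke#gkopbiʒ]

/d/ after /g/ (velar) → [g]
/t/ after /g/ (velar) → [k]
/d/ after /p/ (labial) → [b]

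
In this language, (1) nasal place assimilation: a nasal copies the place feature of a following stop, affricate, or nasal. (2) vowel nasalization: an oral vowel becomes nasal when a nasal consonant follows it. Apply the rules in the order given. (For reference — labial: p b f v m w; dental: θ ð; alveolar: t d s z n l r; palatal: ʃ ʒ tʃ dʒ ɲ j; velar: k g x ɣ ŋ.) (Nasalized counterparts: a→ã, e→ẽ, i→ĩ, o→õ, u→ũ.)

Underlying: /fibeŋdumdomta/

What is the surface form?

Rule 1: /ŋ/ before /d/ (alveolar) → [n]
Rule 1: /m/ before /d/ (alveolar) → [n]
Rule 1: /m/ before /t/ (alveolar) → [n]
After rule 1: fibendundonta
Rule 2: /e/ before nasal /n/ → [ẽ]
Rule 2: /u/ before nasal /n/ → [ũ]
Rule 2: /o/ before nasal /n/ → [õ]

[fibẽndũndõnta]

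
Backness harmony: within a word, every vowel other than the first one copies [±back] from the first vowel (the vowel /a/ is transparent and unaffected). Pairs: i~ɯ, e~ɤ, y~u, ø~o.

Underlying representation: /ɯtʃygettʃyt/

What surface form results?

[ɯtʃugɤttʃut]

/y/ harmonizes with /ɯ/ ([+back]) → [u]
/e/ harmonizes with /ɯ/ ([+back]) → [ɤ]
/y/ harmonizes with /ɯ/ ([+back]) → [u]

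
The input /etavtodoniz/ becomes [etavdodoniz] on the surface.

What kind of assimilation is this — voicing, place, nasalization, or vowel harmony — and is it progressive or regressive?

voicing assimilation, progressive

/t/→[d].
Each target copies a feature from the preceding segment, so the direction is progressive.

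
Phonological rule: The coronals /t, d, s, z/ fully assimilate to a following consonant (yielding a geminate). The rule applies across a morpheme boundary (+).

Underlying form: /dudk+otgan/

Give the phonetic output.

/d/ before /k/ → [k] (total assimilation)
/t/ before /g/ → [g] (total assimilation)

[dukk+oggan]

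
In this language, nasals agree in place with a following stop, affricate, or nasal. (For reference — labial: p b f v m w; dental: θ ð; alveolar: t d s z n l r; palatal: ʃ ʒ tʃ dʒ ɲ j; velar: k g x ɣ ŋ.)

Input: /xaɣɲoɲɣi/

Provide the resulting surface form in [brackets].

[xaɣɲoɲɣi]

no segment meets the rule's conditions; no change.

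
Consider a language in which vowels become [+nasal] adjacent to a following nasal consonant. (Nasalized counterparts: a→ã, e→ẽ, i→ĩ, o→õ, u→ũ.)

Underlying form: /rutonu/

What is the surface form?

/o/ before nasal /n/ → [õ]

[rutõnu]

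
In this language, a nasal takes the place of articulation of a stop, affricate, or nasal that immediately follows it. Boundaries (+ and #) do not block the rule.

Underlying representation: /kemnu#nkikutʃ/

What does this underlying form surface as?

[kennu#ŋkikutʃ]

/m/ before /n/ (alveolar) → [n]
/n/ before /k/ (velar) → [ŋ]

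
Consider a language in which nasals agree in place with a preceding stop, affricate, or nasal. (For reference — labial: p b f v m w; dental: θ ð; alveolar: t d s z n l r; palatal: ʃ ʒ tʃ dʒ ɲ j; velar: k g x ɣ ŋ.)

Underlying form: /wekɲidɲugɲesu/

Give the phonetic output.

/ɲ/ after /k/ (velar) → [ŋ]
/ɲ/ after /d/ (alveolar) → [n]
/ɲ/ after /g/ (velar) → [ŋ]

[wekŋidnugŋesu]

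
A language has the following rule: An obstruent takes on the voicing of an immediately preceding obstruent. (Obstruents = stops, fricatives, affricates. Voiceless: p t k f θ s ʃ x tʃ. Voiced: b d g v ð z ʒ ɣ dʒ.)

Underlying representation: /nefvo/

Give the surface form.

/v/ after /f/ (voiceless) → [f]

[neffo]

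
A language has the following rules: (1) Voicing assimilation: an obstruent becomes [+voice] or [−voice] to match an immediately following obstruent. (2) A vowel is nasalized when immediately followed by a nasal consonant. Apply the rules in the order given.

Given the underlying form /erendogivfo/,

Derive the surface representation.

[erẽndogiffo]

Rule 1: /v/ before /f/ (voiceless) → [f]
After rule 1: erendogiffo
Rule 2: /e/ before nasal /n/ → [ẽ]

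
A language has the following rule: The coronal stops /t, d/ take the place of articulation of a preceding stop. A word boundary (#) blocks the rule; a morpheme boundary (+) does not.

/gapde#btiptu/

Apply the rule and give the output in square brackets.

/d/ after /p/ (labial) → [b]
/t/ after /b/ (labial) → [p]
/t/ after /p/ (labial) → [p]

[gapbe#bpippu]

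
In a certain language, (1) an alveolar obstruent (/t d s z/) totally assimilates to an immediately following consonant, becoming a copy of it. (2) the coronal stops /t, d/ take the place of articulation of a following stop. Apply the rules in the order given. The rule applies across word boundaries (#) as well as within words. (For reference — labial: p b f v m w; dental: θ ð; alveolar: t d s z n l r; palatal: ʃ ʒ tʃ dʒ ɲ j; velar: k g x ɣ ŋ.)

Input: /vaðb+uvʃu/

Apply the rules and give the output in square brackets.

[vaðb+uvʃu]

Rule 1: no segment meets the rule's conditions; no change.
After rule 1: vaðb+uvʃu
Rule 2: no segment meets the rule's conditions; no change.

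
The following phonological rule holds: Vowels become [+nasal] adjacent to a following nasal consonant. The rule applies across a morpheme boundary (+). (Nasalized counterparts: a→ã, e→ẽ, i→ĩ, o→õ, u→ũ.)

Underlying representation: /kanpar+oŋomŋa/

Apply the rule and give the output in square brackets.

[kãnpar+õŋõmŋa]

/a/ before nasal /n/ → [ã]
/o/ before nasal /ŋ/ → [õ]
/o/ before nasal /m/ → [õ]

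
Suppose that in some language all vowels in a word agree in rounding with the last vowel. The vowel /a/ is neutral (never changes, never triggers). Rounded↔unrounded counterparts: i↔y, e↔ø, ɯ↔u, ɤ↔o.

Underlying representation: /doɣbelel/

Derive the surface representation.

/o/ harmonizes with /e/ ([-round]) → [ɤ]

[dɤɣbelel]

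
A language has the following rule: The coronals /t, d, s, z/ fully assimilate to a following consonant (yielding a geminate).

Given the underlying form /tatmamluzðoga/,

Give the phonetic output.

[tammamluððoga]

/t/ before /m/ → [m] (total assimilation)
/z/ before /ð/ → [ð] (total assimilation)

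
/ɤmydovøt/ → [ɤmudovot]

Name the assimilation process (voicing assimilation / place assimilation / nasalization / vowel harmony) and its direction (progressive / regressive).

vowel harmony, progressive

/y/→[u] /ø/→[o].
Vowels agree with the first vowel, so the harmony is progressive.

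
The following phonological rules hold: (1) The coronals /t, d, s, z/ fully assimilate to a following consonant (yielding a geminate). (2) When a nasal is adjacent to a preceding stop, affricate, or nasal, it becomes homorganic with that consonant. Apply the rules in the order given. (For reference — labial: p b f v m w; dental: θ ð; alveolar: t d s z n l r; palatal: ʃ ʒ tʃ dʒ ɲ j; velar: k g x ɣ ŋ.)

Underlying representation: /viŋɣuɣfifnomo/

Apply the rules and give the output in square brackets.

[viŋɣuɣfifnomo]

Rule 1: no segment meets the rule's conditions; no change.
After rule 1: viŋɣuɣfifnomo
Rule 2: no segment meets the rule's conditions; no change.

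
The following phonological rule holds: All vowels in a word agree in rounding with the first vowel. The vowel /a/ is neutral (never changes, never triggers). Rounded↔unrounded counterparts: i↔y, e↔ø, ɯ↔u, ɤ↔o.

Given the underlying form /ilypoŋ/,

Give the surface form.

[ilipɤŋ]

/y/ harmonizes with /i/ ([-round]) → [i]
/o/ harmonizes with /i/ ([-round]) → [ɤ]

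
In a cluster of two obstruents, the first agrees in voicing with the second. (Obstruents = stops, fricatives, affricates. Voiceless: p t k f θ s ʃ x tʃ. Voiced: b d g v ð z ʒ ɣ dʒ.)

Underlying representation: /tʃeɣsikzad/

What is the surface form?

[tʃexsigzad]

/ɣ/ before /s/ (voiceless) → [x]
/k/ before /z/ (voiced) → [g]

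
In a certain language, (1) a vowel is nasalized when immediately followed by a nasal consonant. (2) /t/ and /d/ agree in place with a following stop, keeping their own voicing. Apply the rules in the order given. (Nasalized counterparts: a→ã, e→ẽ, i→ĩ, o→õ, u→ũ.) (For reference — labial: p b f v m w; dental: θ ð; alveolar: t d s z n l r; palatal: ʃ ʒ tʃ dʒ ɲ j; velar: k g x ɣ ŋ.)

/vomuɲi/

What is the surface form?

Rule 1: /o/ before nasal /m/ → [õ]
Rule 1: /u/ before nasal /ɲ/ → [ũ]
After rule 1: võmũɲi
Rule 2: no segment meets the rule's conditions; no change.

[võmũɲi]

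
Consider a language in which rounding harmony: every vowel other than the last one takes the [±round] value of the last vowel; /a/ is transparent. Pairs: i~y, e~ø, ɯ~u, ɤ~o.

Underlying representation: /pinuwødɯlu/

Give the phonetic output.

[pynuwødulu]

/i/ harmonizes with /u/ ([+round]) → [y]
/ɯ/ harmonizes with /u/ ([+round]) → [u]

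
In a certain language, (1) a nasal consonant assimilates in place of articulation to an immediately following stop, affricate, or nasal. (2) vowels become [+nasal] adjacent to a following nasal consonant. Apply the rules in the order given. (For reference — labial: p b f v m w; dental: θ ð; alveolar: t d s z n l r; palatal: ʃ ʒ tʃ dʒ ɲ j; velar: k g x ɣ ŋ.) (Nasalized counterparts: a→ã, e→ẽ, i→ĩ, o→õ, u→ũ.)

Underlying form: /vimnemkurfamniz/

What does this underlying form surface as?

[vĩnnẽŋkurfãnniz]

Rule 1: /m/ before /n/ (alveolar) → [n]
Rule 1: /m/ before /k/ (velar) → [ŋ]
Rule 1: /m/ before /n/ (alveolar) → [n]
After rule 1: vinneŋkurfanniz
Rule 2: /i/ before nasal /n/ → [ĩ]
Rule 2: /e/ before nasal /ŋ/ → [ẽ]
Rule 2: /a/ before nasal /n/ → [ã]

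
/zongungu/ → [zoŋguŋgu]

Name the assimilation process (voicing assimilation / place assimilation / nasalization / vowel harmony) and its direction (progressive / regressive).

place assimilation, regressive

/n/→[ŋ] /n/→[ŋ].
Each target copies a feature from the following segment, so the direction is regressive.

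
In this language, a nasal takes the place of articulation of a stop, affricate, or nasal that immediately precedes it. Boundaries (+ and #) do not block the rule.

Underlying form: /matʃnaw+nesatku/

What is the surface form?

[matʃɲaw+nesatku]

/n/ after /tʃ/ (palatal) → [ɲ]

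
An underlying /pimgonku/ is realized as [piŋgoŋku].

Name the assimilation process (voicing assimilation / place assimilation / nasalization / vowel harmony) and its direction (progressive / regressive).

/m/→[ŋ] /n/→[ŋ].
Each target copies a feature from the following segment, so the direction is regressive.

place assimilation, regressive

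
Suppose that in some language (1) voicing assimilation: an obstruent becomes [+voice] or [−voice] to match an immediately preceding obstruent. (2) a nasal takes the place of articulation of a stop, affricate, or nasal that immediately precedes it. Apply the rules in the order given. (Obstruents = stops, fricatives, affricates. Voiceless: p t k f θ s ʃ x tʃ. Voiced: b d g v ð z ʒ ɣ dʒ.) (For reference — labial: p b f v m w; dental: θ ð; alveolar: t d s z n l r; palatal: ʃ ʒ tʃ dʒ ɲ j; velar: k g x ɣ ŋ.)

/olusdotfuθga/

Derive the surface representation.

[olustotfuθka]

Rule 1: /d/ after /s/ (voiceless) → [t]
Rule 1: /g/ after /θ/ (voiceless) → [k]
After rule 1: olustotfuθka
Rule 2: no segment meets the rule's conditions; no change.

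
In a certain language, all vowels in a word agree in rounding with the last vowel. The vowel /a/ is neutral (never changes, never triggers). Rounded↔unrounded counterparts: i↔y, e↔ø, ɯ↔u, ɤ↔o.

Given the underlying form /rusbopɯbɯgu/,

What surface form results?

[rusbopubugu]

/ɯ/ harmonizes with /u/ ([+round]) → [u]
/ɯ/ harmonizes with /u/ ([+round]) → [u]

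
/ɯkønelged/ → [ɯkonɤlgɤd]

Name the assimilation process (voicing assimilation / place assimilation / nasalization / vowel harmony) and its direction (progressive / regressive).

/ø/→[o] /e/→[ɤ] /e/→[ɤ].
Vowels agree with the first vowel, so the harmony is progressive.

vowel harmony, progressive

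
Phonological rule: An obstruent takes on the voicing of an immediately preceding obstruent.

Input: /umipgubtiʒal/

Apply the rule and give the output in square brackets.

[umipkubdiʒal]

/g/ after /p/ (voiceless) → [k]
/t/ after /b/ (voiced) → [d]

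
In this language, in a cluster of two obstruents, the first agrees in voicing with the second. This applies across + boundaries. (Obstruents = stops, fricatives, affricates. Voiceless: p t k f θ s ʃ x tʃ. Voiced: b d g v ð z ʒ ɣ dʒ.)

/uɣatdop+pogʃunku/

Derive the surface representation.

[uɣaddop+pokʃunku]

/t/ before /d/ (voiced) → [d]
/g/ before /ʃ/ (voiceless) → [k]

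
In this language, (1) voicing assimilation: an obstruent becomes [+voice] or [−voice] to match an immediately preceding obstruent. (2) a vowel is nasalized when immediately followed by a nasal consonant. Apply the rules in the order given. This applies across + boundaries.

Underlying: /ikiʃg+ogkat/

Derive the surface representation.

Rule 1: /g/ after /ʃ/ (voiceless) → [k]
Rule 1: /k/ after /g/ (voiced) → [g]
After rule 1: ikiʃk+oggat
Rule 2: no segment meets the rule's conditions; no change.

[ikiʃk+oggat]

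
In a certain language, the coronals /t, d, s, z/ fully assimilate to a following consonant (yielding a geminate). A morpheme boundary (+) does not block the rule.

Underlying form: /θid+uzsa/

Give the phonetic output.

/z/ before /s/ → [s] (total assimilation)

[θid+ussa]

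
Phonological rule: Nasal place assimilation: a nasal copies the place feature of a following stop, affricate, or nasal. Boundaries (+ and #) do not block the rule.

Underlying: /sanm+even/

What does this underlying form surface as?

[samm+even]

/n/ before /m/ (labial) → [m]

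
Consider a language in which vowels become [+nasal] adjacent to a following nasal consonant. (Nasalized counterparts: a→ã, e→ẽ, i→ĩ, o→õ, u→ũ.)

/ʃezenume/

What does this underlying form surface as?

[ʃezẽnũme]

/e/ before nasal /n/ → [ẽ]
/u/ before nasal /m/ → [ũ]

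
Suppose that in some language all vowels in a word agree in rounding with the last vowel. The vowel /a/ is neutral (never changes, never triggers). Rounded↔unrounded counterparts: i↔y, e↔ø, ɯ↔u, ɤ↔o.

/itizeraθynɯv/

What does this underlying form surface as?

/y/ harmonizes with /ɯ/ ([-round]) → [i]

[itizeraθinɯv]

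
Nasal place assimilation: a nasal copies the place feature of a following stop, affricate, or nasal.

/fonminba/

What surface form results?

/n/ before /m/ (labial) → [m]
/n/ before /b/ (labial) → [m]

[fommimba]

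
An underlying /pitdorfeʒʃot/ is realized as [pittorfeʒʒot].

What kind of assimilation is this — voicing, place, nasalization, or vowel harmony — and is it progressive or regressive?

voicing assimilation, progressive

/d/→[t] /ʃ/→[ʒ].
Each target copies a feature from the preceding segment, so the direction is progressive.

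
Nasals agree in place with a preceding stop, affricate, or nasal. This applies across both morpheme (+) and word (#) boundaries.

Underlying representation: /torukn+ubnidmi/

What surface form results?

/n/ after /k/ (velar) → [ŋ]
/n/ after /b/ (labial) → [m]
/m/ after /d/ (alveolar) → [n]

[torukŋ+ubmidni]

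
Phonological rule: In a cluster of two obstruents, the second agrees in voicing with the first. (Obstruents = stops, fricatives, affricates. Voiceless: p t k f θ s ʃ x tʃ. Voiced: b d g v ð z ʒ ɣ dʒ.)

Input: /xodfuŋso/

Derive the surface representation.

/f/ after /d/ (voiced) → [v]

[xodvuŋso]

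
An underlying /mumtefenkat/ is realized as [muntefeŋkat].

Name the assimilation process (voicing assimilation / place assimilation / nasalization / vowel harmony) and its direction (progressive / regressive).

/m/→[n] /n/→[ŋ].
Each target copies a feature from the following segment, so the direction is regressive.

place assimilation, regressive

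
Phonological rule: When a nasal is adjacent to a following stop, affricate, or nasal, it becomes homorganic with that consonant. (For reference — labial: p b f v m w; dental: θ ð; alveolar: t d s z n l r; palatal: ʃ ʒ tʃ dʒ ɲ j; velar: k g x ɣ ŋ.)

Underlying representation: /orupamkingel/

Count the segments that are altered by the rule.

2

/m/ before /k/ (velar) → [ŋ]
/n/ before /g/ (velar) → [ŋ]
2 segments change.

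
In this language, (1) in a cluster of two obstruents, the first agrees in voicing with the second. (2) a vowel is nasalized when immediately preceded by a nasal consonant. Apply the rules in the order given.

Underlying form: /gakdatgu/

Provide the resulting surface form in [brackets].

Rule 1: /k/ before /d/ (voiced) → [g]
Rule 1: /t/ before /g/ (voiced) → [d]
After rule 1: gagdadgu
Rule 2: no segment meets the rule's conditions; no change.

[gagdadgu]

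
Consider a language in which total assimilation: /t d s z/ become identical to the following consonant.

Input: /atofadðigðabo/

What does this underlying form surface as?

[atofaððigðabo]

/d/ before /ð/ → [ð] (total assimilation)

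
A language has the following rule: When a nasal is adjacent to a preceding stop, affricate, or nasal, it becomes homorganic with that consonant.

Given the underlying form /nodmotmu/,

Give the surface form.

/m/ after /d/ (alveolar) → [n]
/m/ after /t/ (alveolar) → [n]

[nodnotnu]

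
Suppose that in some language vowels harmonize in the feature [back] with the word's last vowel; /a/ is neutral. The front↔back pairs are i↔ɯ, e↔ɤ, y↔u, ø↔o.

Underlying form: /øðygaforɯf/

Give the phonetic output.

[oðugaforɯf]

/ø/ harmonizes with /ɯ/ ([+back]) → [o]
/y/ harmonizes with /ɯ/ ([+back]) → [u]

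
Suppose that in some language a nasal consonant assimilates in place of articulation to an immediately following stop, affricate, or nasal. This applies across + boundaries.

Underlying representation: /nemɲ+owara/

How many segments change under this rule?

1

/m/ before /ɲ/ (palatal) → [ɲ]
1 segment changes.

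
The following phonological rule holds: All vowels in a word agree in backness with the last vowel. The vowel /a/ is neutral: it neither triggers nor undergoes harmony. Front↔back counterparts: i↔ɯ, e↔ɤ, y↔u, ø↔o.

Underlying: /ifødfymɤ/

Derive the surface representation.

[ɯfodfumɤ]

/i/ harmonizes with /ɤ/ ([+back]) → [ɯ]
/ø/ harmonizes with /ɤ/ ([+back]) → [o]
/y/ harmonizes with /ɤ/ ([+back]) → [u]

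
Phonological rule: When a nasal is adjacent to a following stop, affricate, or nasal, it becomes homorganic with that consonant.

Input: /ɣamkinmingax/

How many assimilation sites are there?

/m/ before /k/ (velar) → [ŋ]
/n/ before /m/ (labial) → [m]
/n/ before /g/ (velar) → [ŋ]
3 segments change.

3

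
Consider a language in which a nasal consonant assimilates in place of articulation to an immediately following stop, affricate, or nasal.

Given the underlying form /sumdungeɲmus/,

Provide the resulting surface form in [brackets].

[sunduŋgemmus]

/m/ before /d/ (alveolar) → [n]
/n/ before /g/ (velar) → [ŋ]
/ɲ/ before /m/ (labial) → [m]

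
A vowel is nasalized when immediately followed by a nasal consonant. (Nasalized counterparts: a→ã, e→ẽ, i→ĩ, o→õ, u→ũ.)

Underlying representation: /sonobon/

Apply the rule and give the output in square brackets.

/o/ before nasal /n/ → [õ]
/o/ before nasal /n/ → [õ]

[sõnobõn]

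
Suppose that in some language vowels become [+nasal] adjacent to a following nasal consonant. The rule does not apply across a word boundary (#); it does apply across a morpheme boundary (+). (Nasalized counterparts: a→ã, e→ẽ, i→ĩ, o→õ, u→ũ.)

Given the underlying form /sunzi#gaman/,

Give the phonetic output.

[sũnzi#gãmãn]

/u/ before nasal /n/ → [ũ]
/a/ before nasal /m/ → [ã]
/a/ before nasal /n/ → [ã]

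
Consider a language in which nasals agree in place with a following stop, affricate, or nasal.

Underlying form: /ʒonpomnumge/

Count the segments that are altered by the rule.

3

/n/ before /p/ (labial) → [m]
/m/ before /n/ (alveolar) → [n]
/m/ before /g/ (velar) → [ŋ]
3 segments change.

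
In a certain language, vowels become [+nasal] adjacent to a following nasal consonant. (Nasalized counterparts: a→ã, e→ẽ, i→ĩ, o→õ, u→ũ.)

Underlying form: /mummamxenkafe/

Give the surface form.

[mũmmãmxẽnkafe]

/u/ before nasal /m/ → [ũ]
/a/ before nasal /m/ → [ã]
/e/ before nasal /n/ → [ẽ]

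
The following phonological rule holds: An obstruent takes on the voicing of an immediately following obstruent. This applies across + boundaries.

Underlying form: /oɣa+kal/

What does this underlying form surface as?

no segment meets the rule's conditions; no change.

[oɣa+kal]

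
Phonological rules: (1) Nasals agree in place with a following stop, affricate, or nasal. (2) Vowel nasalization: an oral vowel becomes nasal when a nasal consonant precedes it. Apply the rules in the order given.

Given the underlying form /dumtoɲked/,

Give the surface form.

Rule 1: /m/ before /t/ (alveolar) → [n]
Rule 1: /ɲ/ before /k/ (velar) → [ŋ]
After rule 1: duntoŋked
Rule 2: no segment meets the rule's conditions; no change.

[duntoŋked]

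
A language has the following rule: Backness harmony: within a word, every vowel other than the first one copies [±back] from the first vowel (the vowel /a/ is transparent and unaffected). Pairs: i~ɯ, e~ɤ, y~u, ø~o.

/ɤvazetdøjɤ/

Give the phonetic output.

[ɤvazɤtdojɤ]

/e/ harmonizes with /ɤ/ ([+back]) → [ɤ]
/ø/ harmonizes with /ɤ/ ([+back]) → [o]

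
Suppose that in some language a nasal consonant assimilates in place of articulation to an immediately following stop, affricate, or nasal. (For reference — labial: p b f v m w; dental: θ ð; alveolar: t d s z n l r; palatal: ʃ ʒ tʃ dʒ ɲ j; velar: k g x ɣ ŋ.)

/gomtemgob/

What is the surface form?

[gonteŋgob]

/m/ before /t/ (alveolar) → [n]
/m/ before /g/ (velar) → [ŋ]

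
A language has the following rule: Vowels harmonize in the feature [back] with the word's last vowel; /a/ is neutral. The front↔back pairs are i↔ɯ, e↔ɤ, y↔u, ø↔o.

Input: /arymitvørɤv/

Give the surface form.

/y/ harmonizes with /ɤ/ ([+back]) → [u]
/i/ harmonizes with /ɤ/ ([+back]) → [ɯ]
/ø/ harmonizes with /ɤ/ ([+back]) → [o]

[arumɯtvorɤv]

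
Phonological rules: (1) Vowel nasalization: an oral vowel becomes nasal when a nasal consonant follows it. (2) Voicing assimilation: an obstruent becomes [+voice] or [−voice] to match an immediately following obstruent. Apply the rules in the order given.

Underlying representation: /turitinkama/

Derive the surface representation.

Rule 1: /i/ before nasal /n/ → [ĩ]
Rule 1: /a/ before nasal /m/ → [ã]
After rule 1: turitĩnkãma
Rule 2: no segment meets the rule's conditions; no change.

[turitĩnkãma]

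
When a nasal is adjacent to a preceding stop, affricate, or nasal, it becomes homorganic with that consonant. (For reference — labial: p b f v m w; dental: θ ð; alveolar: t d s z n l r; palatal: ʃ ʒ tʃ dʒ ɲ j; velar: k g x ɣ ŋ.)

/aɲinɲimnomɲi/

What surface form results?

/ɲ/ after /n/ (alveolar) → [n]
/n/ after /m/ (labial) → [m]
/ɲ/ after /m/ (labial) → [m]

[aɲinnimmommi]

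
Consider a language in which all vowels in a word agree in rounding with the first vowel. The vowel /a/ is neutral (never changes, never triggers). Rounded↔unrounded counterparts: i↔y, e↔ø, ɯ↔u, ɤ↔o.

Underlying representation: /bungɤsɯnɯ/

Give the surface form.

/ɤ/ harmonizes with /u/ ([+round]) → [o]
/ɯ/ harmonizes with /u/ ([+round]) → [u]
/ɯ/ harmonizes with /u/ ([+round]) → [u]

[bungosunu]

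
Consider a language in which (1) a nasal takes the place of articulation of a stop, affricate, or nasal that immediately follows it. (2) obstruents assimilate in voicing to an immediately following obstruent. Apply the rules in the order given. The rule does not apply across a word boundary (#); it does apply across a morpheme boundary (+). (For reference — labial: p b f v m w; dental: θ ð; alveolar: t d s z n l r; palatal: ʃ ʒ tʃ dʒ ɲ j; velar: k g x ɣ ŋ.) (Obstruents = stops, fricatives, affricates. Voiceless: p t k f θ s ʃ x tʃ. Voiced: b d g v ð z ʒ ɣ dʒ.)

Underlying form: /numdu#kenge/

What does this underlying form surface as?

[nundu#keŋge]

Rule 1: /m/ before /d/ (alveolar) → [n]
Rule 1: /n/ before /g/ (velar) → [ŋ]
After rule 1: nundu#keŋge
Rule 2: no segment meets the rule's conditions; no change.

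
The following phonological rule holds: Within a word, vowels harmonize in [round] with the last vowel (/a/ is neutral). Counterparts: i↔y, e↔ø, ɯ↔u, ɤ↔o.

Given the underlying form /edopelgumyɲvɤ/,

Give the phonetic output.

/o/ harmonizes with /ɤ/ ([-round]) → [ɤ]
/u/ harmonizes with /ɤ/ ([-round]) → [ɯ]
/y/ harmonizes with /ɤ/ ([-round]) → [i]

[edɤpelgɯmiɲvɤ]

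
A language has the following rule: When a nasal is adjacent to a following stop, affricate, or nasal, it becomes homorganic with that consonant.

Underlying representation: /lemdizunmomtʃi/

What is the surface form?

[lendizummoɲtʃi]

/m/ before /d/ (alveolar) → [n]
/n/ before /m/ (labial) → [m]
/m/ before /tʃ/ (palatal) → [ɲ]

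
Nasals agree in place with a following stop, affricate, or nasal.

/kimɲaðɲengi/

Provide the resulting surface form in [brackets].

[kiɲɲaðɲeŋgi]

/m/ before /ɲ/ (palatal) → [ɲ]
/n/ before /g/ (velar) → [ŋ]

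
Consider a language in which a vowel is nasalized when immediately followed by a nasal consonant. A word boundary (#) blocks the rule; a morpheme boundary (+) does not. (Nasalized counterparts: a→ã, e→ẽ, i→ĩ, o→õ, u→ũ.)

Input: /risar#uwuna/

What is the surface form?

[risar#uwũna]

/u/ before nasal /n/ → [ũ]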